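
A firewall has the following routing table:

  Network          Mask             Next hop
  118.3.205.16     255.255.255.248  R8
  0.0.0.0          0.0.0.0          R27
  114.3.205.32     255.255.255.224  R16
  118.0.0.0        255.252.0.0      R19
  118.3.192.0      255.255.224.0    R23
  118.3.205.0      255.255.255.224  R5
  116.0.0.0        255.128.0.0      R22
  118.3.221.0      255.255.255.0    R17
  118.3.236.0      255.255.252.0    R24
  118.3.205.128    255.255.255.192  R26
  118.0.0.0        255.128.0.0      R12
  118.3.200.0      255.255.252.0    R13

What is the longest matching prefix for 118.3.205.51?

Entries matching 118.3.205.51:
  0.0.0.0/0 (default, matches everything)
  118.0.0.0/9 (118.0.0.0 - 118.127.255.255)
  118.0.0.0/14 (118.0.0.0 - 118.3.255.255)
  118.3.192.0/19 (118.3.192.0 - 118.3.223.255)
Most specific is 118.3.192.0/19.

118.3.192.0/19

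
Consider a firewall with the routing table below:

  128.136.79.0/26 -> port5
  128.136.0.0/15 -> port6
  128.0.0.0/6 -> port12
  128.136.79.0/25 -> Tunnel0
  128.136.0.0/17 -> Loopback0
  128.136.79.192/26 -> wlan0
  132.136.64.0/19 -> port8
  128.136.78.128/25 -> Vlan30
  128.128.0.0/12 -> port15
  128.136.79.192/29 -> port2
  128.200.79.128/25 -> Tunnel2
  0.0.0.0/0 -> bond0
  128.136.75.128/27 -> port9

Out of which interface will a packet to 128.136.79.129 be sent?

Loopback0

Routes whose prefix contains 128.136.79.129:
  0.0.0.0/0 (default, matches everything) -> bond0
  128.0.0.0/6 (128.0.0.0 - 131.255.255.255) -> port12
  128.128.0.0/12 (128.128.0.0 - 128.143.255.255) -> port15
  128.136.0.0/15 (128.136.0.0 - 128.137.255.255) -> port6
  128.136.0.0/17 (128.136.0.0 - 128.136.127.255) -> Loopback0
More-specific entries that do NOT match:
  128.136.79.192/29 (128.136.79.192 - 128.136.79.199) does not contain 128.136.79.129
  128.136.75.128/27 (128.136.75.128 - 128.136.75.159) does not contain 128.136.79.129
  128.136.79.0/26 (128.136.79.0 - 128.136.79.63) does not contain 128.136.79.129
  128.136.79.192/26 (128.136.79.192 - 128.136.79.255) does not contain 128.136.79.129
  128.136.79.0/25 (128.136.79.0 - 128.136.79.127) does not contain 128.136.79.129
  128.136.78.128/25 (128.136.78.128 - 128.136.78.255) does not contain 128.136.79.129
  128.200.79.128/25 (128.200.79.128 - 128.200.79.255) does not contain 128.136.79.129
  132.136.64.0/19 (132.136.64.0 - 132.136.95.255) does not contain 128.136.79.129
Longest matching prefix is /17 -> interface Loopback0.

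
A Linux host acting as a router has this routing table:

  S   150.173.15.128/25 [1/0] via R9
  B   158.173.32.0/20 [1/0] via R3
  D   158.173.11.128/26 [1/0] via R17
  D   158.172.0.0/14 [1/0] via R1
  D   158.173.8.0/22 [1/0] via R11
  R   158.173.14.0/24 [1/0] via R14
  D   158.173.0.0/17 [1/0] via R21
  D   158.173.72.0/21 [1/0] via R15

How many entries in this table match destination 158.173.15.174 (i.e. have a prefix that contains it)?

Prefixes containing 158.173.15.174:
  158.172.0.0/14 (158.172.0.0 - 158.175.255.255)
  158.173.0.0/17 (158.173.0.0 - 158.173.127.255)
Total matching entries: 2.

2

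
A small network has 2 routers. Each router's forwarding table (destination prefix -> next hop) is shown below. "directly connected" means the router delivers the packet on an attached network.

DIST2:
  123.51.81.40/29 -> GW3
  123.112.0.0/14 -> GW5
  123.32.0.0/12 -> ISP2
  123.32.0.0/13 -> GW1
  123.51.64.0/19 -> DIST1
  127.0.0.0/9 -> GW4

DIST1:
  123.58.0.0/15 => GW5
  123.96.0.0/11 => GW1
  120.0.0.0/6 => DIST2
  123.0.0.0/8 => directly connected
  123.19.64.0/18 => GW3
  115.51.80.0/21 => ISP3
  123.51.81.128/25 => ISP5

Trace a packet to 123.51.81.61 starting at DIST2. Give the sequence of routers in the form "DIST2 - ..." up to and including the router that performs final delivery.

DIST2 - DIST1

At DIST2: longest match for 123.51.81.61 is 123.51.64.0/19 -> DIST1
At DIST1: longest match for 123.51.81.61 is 123.0.0.0/8 -> directly connected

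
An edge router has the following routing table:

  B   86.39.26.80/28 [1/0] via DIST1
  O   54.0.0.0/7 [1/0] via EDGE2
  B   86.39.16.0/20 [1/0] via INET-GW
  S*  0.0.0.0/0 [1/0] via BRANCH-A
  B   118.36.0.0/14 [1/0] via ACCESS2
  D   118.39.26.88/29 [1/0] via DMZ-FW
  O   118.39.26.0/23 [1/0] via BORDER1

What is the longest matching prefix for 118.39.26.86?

Entries matching 118.39.26.86:
  0.0.0.0/0 (default, matches everything)
  118.36.0.0/14 (118.36.0.0 - 118.39.255.255)
  118.39.26.0/23 (118.39.26.0 - 118.39.27.255)
Most specific is 118.39.26.0/23.

118.39.26.0/23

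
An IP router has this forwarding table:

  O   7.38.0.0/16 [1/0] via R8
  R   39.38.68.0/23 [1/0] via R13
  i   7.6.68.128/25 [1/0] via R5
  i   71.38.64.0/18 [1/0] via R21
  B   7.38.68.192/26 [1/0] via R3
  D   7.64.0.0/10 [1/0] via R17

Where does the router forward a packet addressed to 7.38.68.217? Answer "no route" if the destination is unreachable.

R3

Routes whose prefix contains 7.38.68.217:
  7.38.0.0/16 (7.38.0.0 - 7.38.255.255) -> R8
  7.38.68.192/26 (7.38.68.192 - 7.38.68.255) -> R3
Longest matching prefix is /26 -> next hop R3.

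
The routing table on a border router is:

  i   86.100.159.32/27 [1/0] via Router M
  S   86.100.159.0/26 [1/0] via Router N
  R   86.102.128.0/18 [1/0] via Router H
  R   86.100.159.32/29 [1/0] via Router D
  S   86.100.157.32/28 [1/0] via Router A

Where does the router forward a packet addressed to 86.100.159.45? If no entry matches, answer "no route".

Routes whose prefix contains 86.100.159.45:
  86.100.159.0/26 (86.100.159.0 - 86.100.159.63) -> Router N
  86.100.159.32/27 (86.100.159.32 - 86.100.159.63) -> Router M
More-specific entries that do NOT match:
  86.100.159.32/29 (86.100.159.32 - 86.100.159.39) does not contain 86.100.159.45
  86.100.157.32/28 (86.100.157.32 - 86.100.157.47) does not contain 86.100.159.45
Longest matching prefix is /27 -> next hop Router M.

Router M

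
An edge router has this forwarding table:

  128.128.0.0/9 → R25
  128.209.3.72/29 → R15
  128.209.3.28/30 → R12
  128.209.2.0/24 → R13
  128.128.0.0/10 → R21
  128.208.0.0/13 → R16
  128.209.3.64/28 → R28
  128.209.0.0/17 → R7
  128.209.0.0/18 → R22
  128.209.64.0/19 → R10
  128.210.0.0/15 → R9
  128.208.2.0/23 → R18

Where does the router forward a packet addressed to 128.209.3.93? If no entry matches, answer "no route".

R22

Routes whose prefix contains 128.209.3.93:
  128.128.0.0/9 (128.128.0.0 - 128.255.255.255) -> R25
  128.208.0.0/13 (128.208.0.0 - 128.215.255.255) -> R16
  128.209.0.0/17 (128.209.0.0 - 128.209.127.255) -> R7
  128.209.0.0/18 (128.209.0.0 - 128.209.63.255) -> R22
More-specific entries that do NOT match:
  128.209.3.28/30 (128.209.3.28 - 128.209.3.31) does not contain 128.209.3.93
  128.209.3.72/29 (128.209.3.72 - 128.209.3.79) does not contain 128.209.3.93
  128.209.3.64/28 (128.209.3.64 - 128.209.3.79) does not contain 128.209.3.93
  128.209.2.0/24 (128.209.2.0 - 128.209.2.255) does not contain 128.209.3.93
  128.208.2.0/23 (128.208.2.0 - 128.208.3.255) does not contain 128.209.3.93
  128.209.64.0/19 (128.209.64.0 - 128.209.95.255) does not contain 128.209.3.93
Longest matching prefix is /18 -> next hop R22.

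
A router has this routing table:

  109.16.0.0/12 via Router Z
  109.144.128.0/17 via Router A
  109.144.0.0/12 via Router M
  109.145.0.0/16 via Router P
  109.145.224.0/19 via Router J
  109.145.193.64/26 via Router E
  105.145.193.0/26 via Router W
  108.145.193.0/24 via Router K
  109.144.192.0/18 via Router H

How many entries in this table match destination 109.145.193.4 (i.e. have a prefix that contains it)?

2

Prefixes containing 109.145.193.4:
  109.144.0.0/12 (109.144.0.0 - 109.159.255.255)
  109.145.0.0/16 (109.145.0.0 - 109.145.255.255)
Total matching entries: 2.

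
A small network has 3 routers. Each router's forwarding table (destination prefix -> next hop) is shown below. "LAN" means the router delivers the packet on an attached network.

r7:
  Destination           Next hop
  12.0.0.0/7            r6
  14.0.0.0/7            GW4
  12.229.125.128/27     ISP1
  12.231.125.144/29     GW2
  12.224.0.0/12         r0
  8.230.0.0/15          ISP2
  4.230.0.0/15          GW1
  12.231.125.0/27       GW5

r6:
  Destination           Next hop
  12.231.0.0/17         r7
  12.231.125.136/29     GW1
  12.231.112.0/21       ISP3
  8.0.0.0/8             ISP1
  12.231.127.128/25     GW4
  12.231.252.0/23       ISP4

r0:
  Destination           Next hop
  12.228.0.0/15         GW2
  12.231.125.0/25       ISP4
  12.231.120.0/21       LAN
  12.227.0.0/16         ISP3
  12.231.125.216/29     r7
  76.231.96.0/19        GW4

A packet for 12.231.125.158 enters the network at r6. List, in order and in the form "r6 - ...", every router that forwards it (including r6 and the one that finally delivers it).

r6 - r7 - r0

At r6: longest match for 12.231.125.158 is 12.231.0.0/17 -> r7
At r7: longest match for 12.231.125.158 is 12.224.0.0/12 -> r0
At r0: longest match for 12.231.125.158 is 12.231.120.0/21 -> LAN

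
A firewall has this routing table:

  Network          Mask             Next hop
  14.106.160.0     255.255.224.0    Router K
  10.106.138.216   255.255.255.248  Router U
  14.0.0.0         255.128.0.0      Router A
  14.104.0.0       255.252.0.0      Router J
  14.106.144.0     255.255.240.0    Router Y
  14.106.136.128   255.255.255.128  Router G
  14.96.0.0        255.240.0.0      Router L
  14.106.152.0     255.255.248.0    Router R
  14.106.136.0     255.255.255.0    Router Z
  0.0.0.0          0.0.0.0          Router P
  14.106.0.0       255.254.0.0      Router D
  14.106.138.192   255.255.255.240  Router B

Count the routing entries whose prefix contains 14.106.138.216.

5

Prefixes containing 14.106.138.216:
  0.0.0.0/0 (default, matches everything)
  14.0.0.0/9 (14.0.0.0 - 14.127.255.255)
  14.96.0.0/12 (14.96.0.0 - 14.111.255.255)
  14.104.0.0/14 (14.104.0.0 - 14.107.255.255)
  14.106.0.0/15 (14.106.0.0 - 14.107.255.255)
Total matching entries: 5.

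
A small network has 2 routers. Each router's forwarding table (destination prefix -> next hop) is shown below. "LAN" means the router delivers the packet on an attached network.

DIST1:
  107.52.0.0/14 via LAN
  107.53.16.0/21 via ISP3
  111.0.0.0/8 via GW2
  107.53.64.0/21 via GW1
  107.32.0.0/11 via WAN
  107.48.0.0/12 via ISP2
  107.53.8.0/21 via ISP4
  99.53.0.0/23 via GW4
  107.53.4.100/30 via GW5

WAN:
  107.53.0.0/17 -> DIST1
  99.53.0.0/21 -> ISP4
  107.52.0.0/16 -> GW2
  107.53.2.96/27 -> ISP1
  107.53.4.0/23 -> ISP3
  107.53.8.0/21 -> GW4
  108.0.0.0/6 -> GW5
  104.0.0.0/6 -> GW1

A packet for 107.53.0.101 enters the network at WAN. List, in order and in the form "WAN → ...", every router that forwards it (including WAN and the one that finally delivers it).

At WAN: longest match for 107.53.0.101 is 107.53.0.0/17 -> DIST1
At DIST1: longest match for 107.53.0.101 is 107.52.0.0/14 -> LAN

WAN → DIST1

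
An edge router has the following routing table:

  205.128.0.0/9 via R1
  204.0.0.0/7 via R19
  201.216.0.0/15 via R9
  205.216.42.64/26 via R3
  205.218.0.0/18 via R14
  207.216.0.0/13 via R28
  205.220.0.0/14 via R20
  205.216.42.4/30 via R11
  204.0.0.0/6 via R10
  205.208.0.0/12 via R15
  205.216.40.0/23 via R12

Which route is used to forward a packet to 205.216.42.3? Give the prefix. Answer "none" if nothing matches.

Entries matching 205.216.42.3:
  204.0.0.0/6 (204.0.0.0 - 207.255.255.255)
  204.0.0.0/7 (204.0.0.0 - 205.255.255.255)
  205.128.0.0/9 (205.128.0.0 - 205.255.255.255)
  205.208.0.0/12 (205.208.0.0 - 205.223.255.255)
Most specific is 205.208.0.0/12.

205.208.0.0/12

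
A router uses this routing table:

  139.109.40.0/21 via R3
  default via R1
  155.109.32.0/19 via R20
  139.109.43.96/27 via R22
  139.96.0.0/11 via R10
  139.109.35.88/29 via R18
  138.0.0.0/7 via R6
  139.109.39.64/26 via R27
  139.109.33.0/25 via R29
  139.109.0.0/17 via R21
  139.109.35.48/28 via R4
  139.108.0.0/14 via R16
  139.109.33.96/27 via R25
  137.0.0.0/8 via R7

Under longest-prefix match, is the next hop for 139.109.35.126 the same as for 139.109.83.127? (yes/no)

139.109.35.126: longest match 139.109.0.0/17 -> R21
139.109.83.127: longest match 139.109.0.0/17 -> R21

yes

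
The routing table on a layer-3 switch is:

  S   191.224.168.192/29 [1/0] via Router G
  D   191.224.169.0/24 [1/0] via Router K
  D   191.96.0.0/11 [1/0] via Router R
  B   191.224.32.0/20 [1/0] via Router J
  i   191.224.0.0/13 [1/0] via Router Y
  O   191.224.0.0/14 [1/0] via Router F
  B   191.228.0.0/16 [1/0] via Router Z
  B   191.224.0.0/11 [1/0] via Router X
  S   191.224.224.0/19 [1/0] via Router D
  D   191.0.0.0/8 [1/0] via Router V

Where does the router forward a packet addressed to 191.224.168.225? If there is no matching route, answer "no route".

Router F

Routes whose prefix contains 191.224.168.225:
  191.0.0.0/8 (191.0.0.0 - 191.255.255.255) -> Router V
  191.224.0.0/11 (191.224.0.0 - 191.255.255.255) -> Router X
  191.224.0.0/13 (191.224.0.0 - 191.231.255.255) -> Router Y
  191.224.0.0/14 (191.224.0.0 - 191.227.255.255) -> Router F
More-specific entries that do NOT match:
  191.224.168.192/29 (191.224.168.192 - 191.224.168.199) does not contain 191.224.168.225
  191.224.169.0/24 (191.224.169.0 - 191.224.169.255) does not contain 191.224.168.225
  191.224.32.0/20 (191.224.32.0 - 191.224.47.255) does not contain 191.224.168.225
  191.224.224.0/19 (191.224.224.0 - 191.224.255.255) does not contain 191.224.168.225
  191.228.0.0/16 (191.228.0.0 - 191.228.255.255) does not contain 191.224.168.225
Longest matching prefix is /14 -> next hop Router F.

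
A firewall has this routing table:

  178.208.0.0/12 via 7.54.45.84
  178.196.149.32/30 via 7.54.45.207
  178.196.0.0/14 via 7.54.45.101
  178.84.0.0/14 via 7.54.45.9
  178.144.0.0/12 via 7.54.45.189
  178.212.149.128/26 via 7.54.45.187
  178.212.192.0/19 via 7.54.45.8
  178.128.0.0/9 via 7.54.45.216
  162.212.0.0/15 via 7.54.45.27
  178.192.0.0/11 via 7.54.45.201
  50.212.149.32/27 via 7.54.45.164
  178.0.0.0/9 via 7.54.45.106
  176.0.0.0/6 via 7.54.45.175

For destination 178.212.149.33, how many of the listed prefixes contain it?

Prefixes containing 178.212.149.33:
  176.0.0.0/6 (176.0.0.0 - 179.255.255.255)
  178.128.0.0/9 (178.128.0.0 - 178.255.255.255)
  178.192.0.0/11 (178.192.0.0 - 178.223.255.255)
  178.208.0.0/12 (178.208.0.0 - 178.223.255.255)
Total matching entries: 4.

4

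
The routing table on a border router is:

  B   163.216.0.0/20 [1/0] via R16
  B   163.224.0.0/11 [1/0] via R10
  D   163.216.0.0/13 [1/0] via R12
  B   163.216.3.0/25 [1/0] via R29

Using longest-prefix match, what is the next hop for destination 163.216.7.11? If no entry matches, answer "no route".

R16

Routes whose prefix contains 163.216.7.11:
  163.216.0.0/13 (163.216.0.0 - 163.223.255.255) -> R12
  163.216.0.0/20 (163.216.0.0 - 163.216.15.255) -> R16
More-specific entries that do NOT match:
  163.216.3.0/25 (163.216.3.0 - 163.216.3.127) does not contain 163.216.7.11
Longest matching prefix is /20 -> next hop R16.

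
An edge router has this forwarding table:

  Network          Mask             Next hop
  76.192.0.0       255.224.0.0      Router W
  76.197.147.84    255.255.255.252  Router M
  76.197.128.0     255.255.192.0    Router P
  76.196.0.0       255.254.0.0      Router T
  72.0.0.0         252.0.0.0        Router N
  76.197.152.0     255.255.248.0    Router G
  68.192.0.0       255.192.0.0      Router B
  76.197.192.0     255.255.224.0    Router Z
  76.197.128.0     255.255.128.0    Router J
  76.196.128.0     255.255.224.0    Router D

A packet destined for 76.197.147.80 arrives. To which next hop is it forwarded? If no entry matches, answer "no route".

Router P

Routes whose prefix contains 76.197.147.80:
  76.192.0.0/11 (76.192.0.0 - 76.223.255.255) -> Router W
  76.196.0.0/15 (76.196.0.0 - 76.197.255.255) -> Router T
  76.197.128.0/17 (76.197.128.0 - 76.197.255.255) -> Router J
  76.197.128.0/18 (76.197.128.0 - 76.197.191.255) -> Router P
More-specific entries that do NOT match:
  76.197.147.84/30 (76.197.147.84 - 76.197.147.87) does not contain 76.197.147.80
  76.197.152.0/21 (76.197.152.0 - 76.197.159.255) does not contain 76.197.147.80
  76.197.192.0/19 (76.197.192.0 - 76.197.223.255) does not contain 76.197.147.80
  76.196.128.0/19 (76.196.128.0 - 76.196.159.255) does not contain 76.197.147.80
Longest matching prefix is /18 -> next hop Router P.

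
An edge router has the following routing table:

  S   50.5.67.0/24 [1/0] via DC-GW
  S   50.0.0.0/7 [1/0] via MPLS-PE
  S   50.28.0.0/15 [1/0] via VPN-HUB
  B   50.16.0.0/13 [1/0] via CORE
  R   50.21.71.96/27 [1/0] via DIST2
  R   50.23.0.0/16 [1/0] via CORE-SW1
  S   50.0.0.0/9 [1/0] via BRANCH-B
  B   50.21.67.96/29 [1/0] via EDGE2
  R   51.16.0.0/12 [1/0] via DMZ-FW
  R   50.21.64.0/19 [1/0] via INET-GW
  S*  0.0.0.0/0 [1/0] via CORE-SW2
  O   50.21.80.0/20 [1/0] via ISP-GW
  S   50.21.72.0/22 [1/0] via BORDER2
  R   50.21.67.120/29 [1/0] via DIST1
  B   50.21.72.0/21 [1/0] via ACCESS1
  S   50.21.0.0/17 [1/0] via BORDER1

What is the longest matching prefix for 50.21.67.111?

Entries matching 50.21.67.111:
  0.0.0.0/0 (default, matches everything)
  50.0.0.0/7 (50.0.0.0 - 51.255.255.255)
  50.0.0.0/9 (50.0.0.0 - 50.127.255.255)
  50.16.0.0/13 (50.16.0.0 - 50.23.255.255)
  50.21.0.0/17 (50.21.0.0 - 50.21.127.255)
  50.21.64.0/19 (50.21.64.0 - 50.21.95.255)
Most specific is 50.21.64.0/19.

50.21.64.0/19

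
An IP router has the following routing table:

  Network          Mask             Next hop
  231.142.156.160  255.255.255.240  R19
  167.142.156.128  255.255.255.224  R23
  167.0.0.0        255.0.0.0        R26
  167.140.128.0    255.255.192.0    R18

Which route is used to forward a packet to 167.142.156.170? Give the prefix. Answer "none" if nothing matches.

Entries matching 167.142.156.170:
  167.0.0.0/8 (167.0.0.0 - 167.255.255.255)
Most specific is 167.0.0.0/8.

167.0.0.0/8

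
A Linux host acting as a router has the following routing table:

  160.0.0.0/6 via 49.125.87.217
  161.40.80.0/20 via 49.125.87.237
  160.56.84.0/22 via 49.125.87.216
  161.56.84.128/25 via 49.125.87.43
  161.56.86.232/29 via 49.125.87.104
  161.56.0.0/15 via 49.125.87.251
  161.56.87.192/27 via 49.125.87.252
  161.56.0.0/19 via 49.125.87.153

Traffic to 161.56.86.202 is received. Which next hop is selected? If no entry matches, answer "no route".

49.125.87.251

Routes whose prefix contains 161.56.86.202:
  160.0.0.0/6 (160.0.0.0 - 163.255.255.255) -> 49.125.87.217
  161.56.0.0/15 (161.56.0.0 - 161.57.255.255) -> 49.125.87.251
More-specific entries that do NOT match:
  161.56.86.232/29 (161.56.86.232 - 161.56.86.239) does not contain 161.56.86.202
  161.56.87.192/27 (161.56.87.192 - 161.56.87.223) does not contain 161.56.86.202
  161.56.84.128/25 (161.56.84.128 - 161.56.84.255) does not contain 161.56.86.202
  160.56.84.0/22 (160.56.84.0 - 160.56.87.255) does not contain 161.56.86.202
  161.40.80.0/20 (161.40.80.0 - 161.40.95.255) does not contain 161.56.86.202
  161.56.0.0/19 (161.56.0.0 - 161.56.31.255) does not contain 161.56.86.202
Longest matching prefix is /15 -> next hop 49.125.87.251.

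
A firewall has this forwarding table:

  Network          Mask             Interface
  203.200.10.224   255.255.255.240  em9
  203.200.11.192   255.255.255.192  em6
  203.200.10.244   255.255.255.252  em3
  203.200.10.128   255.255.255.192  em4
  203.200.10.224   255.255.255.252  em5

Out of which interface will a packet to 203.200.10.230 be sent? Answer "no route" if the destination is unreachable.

em9

Routes whose prefix contains 203.200.10.230:
  203.200.10.224/28 (203.200.10.224 - 203.200.10.239) -> em9
More-specific entries that do NOT match:
  203.200.10.244/30 (203.200.10.244 - 203.200.10.247) does not contain 203.200.10.230
  203.200.10.224/30 (203.200.10.224 - 203.200.10.227) does not contain 203.200.10.230
Longest matching prefix is /28 -> interface em9.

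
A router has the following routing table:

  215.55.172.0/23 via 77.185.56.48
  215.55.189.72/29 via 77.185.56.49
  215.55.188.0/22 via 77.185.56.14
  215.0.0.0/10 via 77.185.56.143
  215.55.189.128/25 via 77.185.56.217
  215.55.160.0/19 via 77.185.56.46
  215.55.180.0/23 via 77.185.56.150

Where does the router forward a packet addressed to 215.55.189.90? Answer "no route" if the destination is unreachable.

77.185.56.14

Routes whose prefix contains 215.55.189.90:
  215.0.0.0/10 (215.0.0.0 - 215.63.255.255) -> 77.185.56.143
  215.55.160.0/19 (215.55.160.0 - 215.55.191.255) -> 77.185.56.46
  215.55.188.0/22 (215.55.188.0 - 215.55.191.255) -> 77.185.56.14
More-specific entries that do NOT match:
  215.55.189.72/29 (215.55.189.72 - 215.55.189.79) does not contain 215.55.189.90
  215.55.189.128/25 (215.55.189.128 - 215.55.189.255) does not contain 215.55.189.90
  215.55.172.0/23 (215.55.172.0 - 215.55.173.255) does not contain 215.55.189.90
  215.55.180.0/23 (215.55.180.0 - 215.55.181.255) does not contain 215.55.189.90
Longest matching prefix is /22 -> next hop 77.185.56.14.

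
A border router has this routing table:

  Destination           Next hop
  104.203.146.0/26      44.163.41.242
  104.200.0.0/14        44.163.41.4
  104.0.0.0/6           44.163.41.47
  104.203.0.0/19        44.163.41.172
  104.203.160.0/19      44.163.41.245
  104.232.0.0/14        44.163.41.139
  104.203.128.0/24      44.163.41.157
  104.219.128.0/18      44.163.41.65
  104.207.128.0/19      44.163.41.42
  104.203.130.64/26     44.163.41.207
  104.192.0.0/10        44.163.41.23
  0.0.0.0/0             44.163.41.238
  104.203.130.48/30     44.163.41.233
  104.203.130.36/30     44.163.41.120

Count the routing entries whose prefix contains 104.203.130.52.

Prefixes containing 104.203.130.52:
  0.0.0.0/0 (default, matches everything)
  104.0.0.0/6 (104.0.0.0 - 107.255.255.255)
  104.192.0.0/10 (104.192.0.0 - 104.255.255.255)
  104.200.0.0/14 (104.200.0.0 - 104.203.255.255)
Total matching entries: 4.

4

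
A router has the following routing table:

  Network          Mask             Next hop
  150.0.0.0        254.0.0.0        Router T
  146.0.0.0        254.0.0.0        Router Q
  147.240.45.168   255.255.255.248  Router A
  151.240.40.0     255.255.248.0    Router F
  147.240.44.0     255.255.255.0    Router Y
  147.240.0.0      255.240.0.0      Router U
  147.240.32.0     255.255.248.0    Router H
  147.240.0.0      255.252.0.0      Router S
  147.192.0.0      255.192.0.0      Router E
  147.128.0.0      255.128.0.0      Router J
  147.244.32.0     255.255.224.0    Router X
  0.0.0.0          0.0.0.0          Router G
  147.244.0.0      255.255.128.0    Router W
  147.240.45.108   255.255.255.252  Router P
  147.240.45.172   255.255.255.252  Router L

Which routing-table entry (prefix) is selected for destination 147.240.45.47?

147.240.0.0/14

Entries matching 147.240.45.47:
  0.0.0.0/0 (default, matches everything)
  146.0.0.0/7 (146.0.0.0 - 147.255.255.255)
  147.128.0.0/9 (147.128.0.0 - 147.255.255.255)
  147.192.0.0/10 (147.192.0.0 - 147.255.255.255)
  147.240.0.0/12 (147.240.0.0 - 147.255.255.255)
  147.240.0.0/14 (147.240.0.0 - 147.243.255.255)
Most specific is 147.240.0.0/14.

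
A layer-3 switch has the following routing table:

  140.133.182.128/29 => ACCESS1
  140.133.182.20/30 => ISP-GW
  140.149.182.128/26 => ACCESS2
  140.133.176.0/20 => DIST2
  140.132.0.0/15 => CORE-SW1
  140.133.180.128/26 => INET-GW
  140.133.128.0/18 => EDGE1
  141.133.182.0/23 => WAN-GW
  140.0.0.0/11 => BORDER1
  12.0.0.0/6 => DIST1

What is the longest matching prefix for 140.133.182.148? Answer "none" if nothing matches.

140.133.176.0/20

Entries matching 140.133.182.148:
  140.132.0.0/15 (140.132.0.0 - 140.133.255.255)
  140.133.128.0/18 (140.133.128.0 - 140.133.191.255)
  140.133.176.0/20 (140.133.176.0 - 140.133.191.255)
Most specific is 140.133.176.0/20.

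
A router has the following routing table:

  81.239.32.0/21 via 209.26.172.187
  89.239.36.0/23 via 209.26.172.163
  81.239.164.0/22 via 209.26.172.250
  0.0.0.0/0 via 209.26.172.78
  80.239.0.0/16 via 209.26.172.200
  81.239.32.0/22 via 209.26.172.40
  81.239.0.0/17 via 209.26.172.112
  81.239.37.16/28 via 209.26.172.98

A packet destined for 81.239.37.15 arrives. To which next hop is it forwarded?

209.26.172.187

Routes whose prefix contains 81.239.37.15:
  0.0.0.0/0 (default, matches everything) -> 209.26.172.78
  81.239.0.0/17 (81.239.0.0 - 81.239.127.255) -> 209.26.172.112
  81.239.32.0/21 (81.239.32.0 - 81.239.39.255) -> 209.26.172.187
More-specific entries that do NOT match:
  81.239.37.16/28 (81.239.37.16 - 81.239.37.31) does not contain 81.239.37.15
  89.239.36.0/23 (89.239.36.0 - 89.239.37.255) does not contain 81.239.37.15
  81.239.164.0/22 (81.239.164.0 - 81.239.167.255) does not contain 81.239.37.15
  81.239.32.0/22 (81.239.32.0 - 81.239.35.255) does not contain 81.239.37.15
Longest matching prefix is /21 -> next hop 209.26.172.187.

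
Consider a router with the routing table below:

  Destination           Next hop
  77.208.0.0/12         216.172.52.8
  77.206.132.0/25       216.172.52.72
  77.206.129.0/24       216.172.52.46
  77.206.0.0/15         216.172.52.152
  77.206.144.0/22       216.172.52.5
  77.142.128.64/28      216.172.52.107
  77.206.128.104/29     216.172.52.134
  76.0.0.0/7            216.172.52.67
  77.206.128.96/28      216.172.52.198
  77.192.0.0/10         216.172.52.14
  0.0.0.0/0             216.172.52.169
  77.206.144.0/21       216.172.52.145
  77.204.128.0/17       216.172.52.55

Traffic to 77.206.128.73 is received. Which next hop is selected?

Routes whose prefix contains 77.206.128.73:
  0.0.0.0/0 (default, matches everything) -> 216.172.52.169
  76.0.0.0/7 (76.0.0.0 - 77.255.255.255) -> 216.172.52.67
  77.192.0.0/10 (77.192.0.0 - 77.255.255.255) -> 216.172.52.14
  77.206.0.0/15 (77.206.0.0 - 77.207.255.255) -> 216.172.52.152
More-specific entries that do NOT match:
  77.206.128.104/29 (77.206.128.104 - 77.206.128.111) does not contain 77.206.128.73
  77.142.128.64/28 (77.142.128.64 - 77.142.128.79) does not contain 77.206.128.73
  77.206.128.96/28 (77.206.128.96 - 77.206.128.111) does not contain 77.206.128.73
  77.206.132.0/25 (77.206.132.0 - 77.206.132.127) does not contain 77.206.128.73
  77.206.129.0/24 (77.206.129.0 - 77.206.129.255) does not contain 77.206.128.73
  77.206.144.0/22 (77.206.144.0 - 77.206.147.255) does not contain 77.206.128.73
  77.206.144.0/21 (77.206.144.0 - 77.206.151.255) does not contain 77.206.128.73
  77.204.128.0/17 (77.204.128.0 - 77.204.255.255) does not contain 77.206.128.73
Longest matching prefix is /15 -> next hop 216.172.52.152.

216.172.52.152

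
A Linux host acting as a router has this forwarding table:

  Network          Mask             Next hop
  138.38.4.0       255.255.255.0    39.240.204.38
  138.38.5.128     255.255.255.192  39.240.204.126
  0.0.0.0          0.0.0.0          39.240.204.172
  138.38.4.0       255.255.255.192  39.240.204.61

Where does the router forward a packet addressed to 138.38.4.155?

39.240.204.38

Routes whose prefix contains 138.38.4.155:
  0.0.0.0/0 (default, matches everything) -> 39.240.204.172
  138.38.4.0/24 (138.38.4.0 - 138.38.4.255) -> 39.240.204.38
More-specific entries that do NOT match:
  138.38.5.128/26 (138.38.5.128 - 138.38.5.191) does not contain 138.38.4.155
  138.38.4.0/26 (138.38.4.0 - 138.38.4.63) does not contain 138.38.4.155
Longest matching prefix is /24 -> next hop 39.240.204.38.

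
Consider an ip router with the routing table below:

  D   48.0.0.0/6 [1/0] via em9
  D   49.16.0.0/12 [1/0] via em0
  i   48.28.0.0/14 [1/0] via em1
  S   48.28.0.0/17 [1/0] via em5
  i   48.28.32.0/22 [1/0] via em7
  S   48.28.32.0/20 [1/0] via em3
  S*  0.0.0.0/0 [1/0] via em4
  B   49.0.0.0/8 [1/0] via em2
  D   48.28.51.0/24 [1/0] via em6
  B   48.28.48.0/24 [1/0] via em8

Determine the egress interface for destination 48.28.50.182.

Routes whose prefix contains 48.28.50.182:
  0.0.0.0/0 (default, matches everything) -> em4
  48.0.0.0/6 (48.0.0.0 - 51.255.255.255) -> em9
  48.28.0.0/14 (48.28.0.0 - 48.31.255.255) -> em1
  48.28.0.0/17 (48.28.0.0 - 48.28.127.255) -> em5
More-specific entries that do NOT match:
  48.28.51.0/24 (48.28.51.0 - 48.28.51.255) does not contain 48.28.50.182
  48.28.48.0/24 (48.28.48.0 - 48.28.48.255) does not contain 48.28.50.182
  48.28.32.0/22 (48.28.32.0 - 48.28.35.255) does not contain 48.28.50.182
  48.28.32.0/20 (48.28.32.0 - 48.28.47.255) does not contain 48.28.50.182
Longest matching prefix is /17 -> interface em5.

em5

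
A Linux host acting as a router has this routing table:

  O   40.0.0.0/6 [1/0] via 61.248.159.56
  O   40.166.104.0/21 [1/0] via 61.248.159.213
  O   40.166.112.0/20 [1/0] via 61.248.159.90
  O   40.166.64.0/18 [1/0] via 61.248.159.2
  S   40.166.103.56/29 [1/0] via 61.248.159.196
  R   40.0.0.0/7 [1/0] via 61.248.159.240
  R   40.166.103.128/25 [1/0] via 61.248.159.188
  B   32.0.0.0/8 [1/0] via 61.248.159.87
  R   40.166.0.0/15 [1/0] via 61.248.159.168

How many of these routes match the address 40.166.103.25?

Prefixes containing 40.166.103.25:
  40.0.0.0/6 (40.0.0.0 - 43.255.255.255)
  40.0.0.0/7 (40.0.0.0 - 41.255.255.255)
  40.166.0.0/15 (40.166.0.0 - 40.167.255.255)
  40.166.64.0/18 (40.166.64.0 - 40.166.127.255)
Total matching entries: 4.

4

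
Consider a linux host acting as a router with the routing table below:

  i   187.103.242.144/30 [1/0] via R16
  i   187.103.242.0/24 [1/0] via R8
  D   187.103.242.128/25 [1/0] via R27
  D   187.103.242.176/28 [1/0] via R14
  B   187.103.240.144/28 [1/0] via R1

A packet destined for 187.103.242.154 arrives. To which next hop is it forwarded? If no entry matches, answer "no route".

Routes whose prefix contains 187.103.242.154:
  187.103.242.0/24 (187.103.242.0 - 187.103.242.255) -> R8
  187.103.242.128/25 (187.103.242.128 - 187.103.242.255) -> R27
More-specific entries that do NOT match:
  187.103.242.144/30 (187.103.242.144 - 187.103.242.147) does not contain 187.103.242.154
  187.103.242.176/28 (187.103.242.176 - 187.103.242.191) does not contain 187.103.242.154
  187.103.240.144/28 (187.103.240.144 - 187.103.240.159) does not contain 187.103.242.154
Longest matching prefix is /25 -> next hop R27.

R27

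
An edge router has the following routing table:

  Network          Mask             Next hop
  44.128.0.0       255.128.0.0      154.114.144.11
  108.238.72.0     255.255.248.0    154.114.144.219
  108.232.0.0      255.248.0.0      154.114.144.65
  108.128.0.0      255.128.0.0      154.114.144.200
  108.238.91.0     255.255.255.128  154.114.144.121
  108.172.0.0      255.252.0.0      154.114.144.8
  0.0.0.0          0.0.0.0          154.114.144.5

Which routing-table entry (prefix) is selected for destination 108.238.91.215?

Entries matching 108.238.91.215:
  0.0.0.0/0 (default, matches everything)
  108.128.0.0/9 (108.128.0.0 - 108.255.255.255)
  108.232.0.0/13 (108.232.0.0 - 108.239.255.255)
Most specific is 108.232.0.0/13.

108.232.0.0/13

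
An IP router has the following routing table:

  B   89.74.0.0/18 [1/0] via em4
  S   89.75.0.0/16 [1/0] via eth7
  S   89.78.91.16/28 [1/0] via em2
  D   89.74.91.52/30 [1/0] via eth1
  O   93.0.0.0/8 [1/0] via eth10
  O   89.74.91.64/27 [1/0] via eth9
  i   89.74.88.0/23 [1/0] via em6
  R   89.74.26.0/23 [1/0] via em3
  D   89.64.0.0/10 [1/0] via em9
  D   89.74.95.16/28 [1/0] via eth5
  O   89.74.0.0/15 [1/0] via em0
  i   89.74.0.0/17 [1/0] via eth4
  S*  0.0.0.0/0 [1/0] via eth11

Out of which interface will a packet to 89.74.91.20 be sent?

eth4

Routes whose prefix contains 89.74.91.20:
  0.0.0.0/0 (default, matches everything) -> eth11
  89.64.0.0/10 (89.64.0.0 - 89.127.255.255) -> em9
  89.74.0.0/15 (89.74.0.0 - 89.75.255.255) -> em0
  89.74.0.0/17 (89.74.0.0 - 89.74.127.255) -> eth4
More-specific entries that do NOT match:
  89.74.91.52/30 (89.74.91.52 - 89.74.91.55) does not contain 89.74.91.20
  89.78.91.16/28 (89.78.91.16 - 89.78.91.31) does not contain 89.74.91.20
  89.74.95.16/28 (89.74.95.16 - 89.74.95.31) does not contain 89.74.91.20
  89.74.91.64/27 (89.74.91.64 - 89.74.91.95) does not contain 89.74.91.20
  89.74.88.0/23 (89.74.88.0 - 89.74.89.255) does not contain 89.74.91.20
  89.74.26.0/23 (89.74.26.0 - 89.74.27.255) does not contain 89.74.91.20
  89.74.0.0/18 (89.74.0.0 - 89.74.63.255) does not contain 89.74.91.20
Longest matching prefix is /17 -> interface eth4.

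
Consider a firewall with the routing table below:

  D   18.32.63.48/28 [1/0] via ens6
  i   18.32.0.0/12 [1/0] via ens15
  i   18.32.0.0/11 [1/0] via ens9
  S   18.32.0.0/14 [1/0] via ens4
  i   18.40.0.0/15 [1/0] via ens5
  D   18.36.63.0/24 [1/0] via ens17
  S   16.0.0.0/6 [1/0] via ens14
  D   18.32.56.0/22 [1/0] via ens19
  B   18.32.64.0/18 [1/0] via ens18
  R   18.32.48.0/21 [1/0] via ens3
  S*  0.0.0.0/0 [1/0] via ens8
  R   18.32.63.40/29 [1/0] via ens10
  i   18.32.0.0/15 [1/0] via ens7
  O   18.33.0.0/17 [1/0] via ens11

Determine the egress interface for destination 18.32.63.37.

Routes whose prefix contains 18.32.63.37:
  0.0.0.0/0 (default, matches everything) -> ens8
  16.0.0.0/6 (16.0.0.0 - 19.255.255.255) -> ens14
  18.32.0.0/11 (18.32.0.0 - 18.63.255.255) -> ens9
  18.32.0.0/12 (18.32.0.0 - 18.47.255.255) -> ens15
  18.32.0.0/14 (18.32.0.0 - 18.35.255.255) -> ens4
  18.32.0.0/15 (18.32.0.0 - 18.33.255.255) -> ens7
More-specific entries that do NOT match:
  18.32.63.40/29 (18.32.63.40 - 18.32.63.47) does not contain 18.32.63.37
  18.32.63.48/28 (18.32.63.48 - 18.32.63.63) does not contain 18.32.63.37
  18.36.63.0/24 (18.36.63.0 - 18.36.63.255) does not contain 18.32.63.37
  18.32.56.0/22 (18.32.56.0 - 18.32.59.255) does not contain 18.32.63.37
  18.32.48.0/21 (18.32.48.0 - 18.32.55.255) does not contain 18.32.63.37
  18.32.64.0/18 (18.32.64.0 - 18.32.127.255) does not contain 18.32.63.37
  18.33.0.0/17 (18.33.0.0 - 18.33.127.255) does not contain 18.32.63.37
Longest matching prefix is /15 -> interface ens7.

ens7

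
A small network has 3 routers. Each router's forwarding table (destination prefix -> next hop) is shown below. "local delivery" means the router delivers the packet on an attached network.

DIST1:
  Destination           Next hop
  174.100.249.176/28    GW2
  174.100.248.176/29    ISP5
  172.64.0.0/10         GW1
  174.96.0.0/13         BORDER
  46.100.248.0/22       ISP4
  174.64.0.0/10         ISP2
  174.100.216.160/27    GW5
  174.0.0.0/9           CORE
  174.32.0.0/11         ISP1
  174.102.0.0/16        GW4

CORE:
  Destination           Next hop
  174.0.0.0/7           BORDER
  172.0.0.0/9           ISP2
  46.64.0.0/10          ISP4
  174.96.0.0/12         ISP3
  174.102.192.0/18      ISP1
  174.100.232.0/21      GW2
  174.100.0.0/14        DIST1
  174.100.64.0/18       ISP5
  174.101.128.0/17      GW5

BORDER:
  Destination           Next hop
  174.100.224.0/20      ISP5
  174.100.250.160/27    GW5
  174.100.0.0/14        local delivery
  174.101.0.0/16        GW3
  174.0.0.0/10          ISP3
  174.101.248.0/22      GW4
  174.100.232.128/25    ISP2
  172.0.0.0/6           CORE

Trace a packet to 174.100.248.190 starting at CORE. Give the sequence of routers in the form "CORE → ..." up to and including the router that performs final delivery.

At CORE: longest match for 174.100.248.190 is 174.100.0.0/14 -> DIST1
At DIST1: longest match for 174.100.248.190 is 174.96.0.0/13 -> BORDER
At BORDER: longest match for 174.100.248.190 is 174.100.0.0/14 -> local delivery

CORE → DIST1 → BORDER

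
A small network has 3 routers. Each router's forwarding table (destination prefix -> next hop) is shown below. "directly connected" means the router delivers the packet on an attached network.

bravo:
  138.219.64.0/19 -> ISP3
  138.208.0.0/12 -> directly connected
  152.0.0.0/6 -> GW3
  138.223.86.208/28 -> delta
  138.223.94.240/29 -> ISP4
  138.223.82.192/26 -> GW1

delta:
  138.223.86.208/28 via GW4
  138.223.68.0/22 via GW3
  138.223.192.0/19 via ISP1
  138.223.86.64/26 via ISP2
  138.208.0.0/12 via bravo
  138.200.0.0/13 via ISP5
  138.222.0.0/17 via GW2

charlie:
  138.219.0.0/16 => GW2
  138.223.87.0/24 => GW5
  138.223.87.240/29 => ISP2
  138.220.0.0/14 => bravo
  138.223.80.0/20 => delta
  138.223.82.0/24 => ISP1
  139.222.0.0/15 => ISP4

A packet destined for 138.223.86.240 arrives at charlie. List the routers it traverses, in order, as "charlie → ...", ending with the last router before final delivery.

At charlie: longest match for 138.223.86.240 is 138.223.80.0/20 -> delta
At delta: longest match for 138.223.86.240 is 138.208.0.0/12 -> bravo
At bravo: longest match for 138.223.86.240 is 138.208.0.0/12 -> directly connected

charlie → delta → bravo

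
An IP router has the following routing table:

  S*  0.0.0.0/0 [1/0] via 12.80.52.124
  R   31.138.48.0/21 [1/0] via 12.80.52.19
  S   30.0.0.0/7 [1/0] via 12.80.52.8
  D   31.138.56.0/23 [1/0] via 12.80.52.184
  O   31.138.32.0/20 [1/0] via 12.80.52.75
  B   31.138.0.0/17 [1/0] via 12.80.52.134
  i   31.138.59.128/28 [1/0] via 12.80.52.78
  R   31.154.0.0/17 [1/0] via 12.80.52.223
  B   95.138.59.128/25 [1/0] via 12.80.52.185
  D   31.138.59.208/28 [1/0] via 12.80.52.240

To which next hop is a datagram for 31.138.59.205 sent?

12.80.52.134

Routes whose prefix contains 31.138.59.205:
  0.0.0.0/0 (default, matches everything) -> 12.80.52.124
  30.0.0.0/7 (30.0.0.0 - 31.255.255.255) -> 12.80.52.8
  31.138.0.0/17 (31.138.0.0 - 31.138.127.255) -> 12.80.52.134
More-specific entries that do NOT match:
  31.138.59.128/28 (31.138.59.128 - 31.138.59.143) does not contain 31.138.59.205
  31.138.59.208/28 (31.138.59.208 - 31.138.59.223) does not contain 31.138.59.205
  95.138.59.128/25 (95.138.59.128 - 95.138.59.255) does not contain 31.138.59.205
  31.138.56.0/23 (31.138.56.0 - 31.138.57.255) does not contain 31.138.59.205
  31.138.48.0/21 (31.138.48.0 - 31.138.55.255) does not contain 31.138.59.205
  31.138.32.0/20 (31.138.32.0 - 31.138.47.255) does not contain 31.138.59.205
Longest matching prefix is /17 -> next hop 12.80.52.134.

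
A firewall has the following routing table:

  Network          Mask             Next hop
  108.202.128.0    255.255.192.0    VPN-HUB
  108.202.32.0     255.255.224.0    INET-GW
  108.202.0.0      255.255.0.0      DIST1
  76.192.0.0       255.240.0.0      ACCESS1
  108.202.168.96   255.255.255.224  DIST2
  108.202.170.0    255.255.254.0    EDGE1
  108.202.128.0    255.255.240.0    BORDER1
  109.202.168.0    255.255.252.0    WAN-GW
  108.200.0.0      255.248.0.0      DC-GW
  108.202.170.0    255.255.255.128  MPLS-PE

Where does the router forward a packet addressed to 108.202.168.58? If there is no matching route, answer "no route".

Routes whose prefix contains 108.202.168.58:
  108.200.0.0/13 (108.200.0.0 - 108.207.255.255) -> DC-GW
  108.202.0.0/16 (108.202.0.0 - 108.202.255.255) -> DIST1
  108.202.128.0/18 (108.202.128.0 - 108.202.191.255) -> VPN-HUB
More-specific entries that do NOT match:
  108.202.168.96/27 (108.202.168.96 - 108.202.168.127) does not contain 108.202.168.58
  108.202.170.0/25 (108.202.170.0 - 108.202.170.127) does not contain 108.202.168.58
  108.202.170.0/23 (108.202.170.0 - 108.202.171.255) does not contain 108.202.168.58
  109.202.168.0/22 (109.202.168.0 - 109.202.171.255) does not contain 108.202.168.58
  108.202.128.0/20 (108.202.128.0 - 108.202.143.255) does not contain 108.202.168.58
  108.202.32.0/19 (108.202.32.0 - 108.202.63.255) does not contain 108.202.168.58
Longest matching prefix is /18 -> next hop VPN-HUB.

VPN-HUB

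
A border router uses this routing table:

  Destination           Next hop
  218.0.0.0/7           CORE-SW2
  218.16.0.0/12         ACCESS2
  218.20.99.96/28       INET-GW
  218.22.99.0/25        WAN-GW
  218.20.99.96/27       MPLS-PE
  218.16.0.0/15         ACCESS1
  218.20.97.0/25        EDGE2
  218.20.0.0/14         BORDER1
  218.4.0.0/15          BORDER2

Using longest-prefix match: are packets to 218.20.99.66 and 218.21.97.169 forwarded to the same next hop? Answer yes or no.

yes

218.20.99.66: longest match 218.20.0.0/14 -> BORDER1
218.21.97.169: longest match 218.20.0.0/14 -> BORDER1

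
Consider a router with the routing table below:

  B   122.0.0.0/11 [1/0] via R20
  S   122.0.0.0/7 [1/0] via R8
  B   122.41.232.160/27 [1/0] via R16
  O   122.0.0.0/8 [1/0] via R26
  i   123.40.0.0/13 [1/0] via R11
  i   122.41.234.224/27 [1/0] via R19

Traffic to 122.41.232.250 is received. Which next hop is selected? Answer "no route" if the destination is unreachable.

R26

Routes whose prefix contains 122.41.232.250:
  122.0.0.0/7 (122.0.0.0 - 123.255.255.255) -> R8
  122.0.0.0/8 (122.0.0.0 - 122.255.255.255) -> R26
More-specific entries that do NOT match:
  122.41.232.160/27 (122.41.232.160 - 122.41.232.191) does not contain 122.41.232.250
  122.41.234.224/27 (122.41.234.224 - 122.41.234.255) does not contain 122.41.232.250
  123.40.0.0/13 (123.40.0.0 - 123.47.255.255) does not contain 122.41.232.250
  122.0.0.0/11 (122.0.0.0 - 122.31.255.255) does not contain 122.41.232.250
Longest matching prefix is /8 -> next hop R26.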